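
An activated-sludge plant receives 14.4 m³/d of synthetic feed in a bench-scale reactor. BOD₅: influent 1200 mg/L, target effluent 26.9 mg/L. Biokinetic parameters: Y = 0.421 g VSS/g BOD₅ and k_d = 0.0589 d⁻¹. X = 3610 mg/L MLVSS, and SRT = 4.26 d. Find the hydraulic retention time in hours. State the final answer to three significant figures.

Rearranging the biomass balance for a CMAS with decay, V = Y·Q·ΔS·θ_c / [X·(1+k_d θ_c)] = 0.421 × 14.4 × (1200 − 26.9) × 4.26 / [3610 × (1 + 0.0589 × 4.26)] = 3.03×10^4 / 4516 = 6.709 m³.
HRT = V/Q = 6.709 m³ / 14.4 m³·d⁻¹ = 0.4659 d × 24 = 11.18 h.

τ ≈ 11.2 h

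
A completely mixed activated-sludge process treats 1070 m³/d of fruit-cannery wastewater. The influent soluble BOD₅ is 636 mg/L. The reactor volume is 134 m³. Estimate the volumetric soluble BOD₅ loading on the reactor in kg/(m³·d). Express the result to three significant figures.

L_v ≈ 5.08 kg soluble BOD₅/(m³·d)

L_v = Q S₀ / V = 1070 × 636 × 10⁻³ / 134.0 = 5.079 kg/(m³·d).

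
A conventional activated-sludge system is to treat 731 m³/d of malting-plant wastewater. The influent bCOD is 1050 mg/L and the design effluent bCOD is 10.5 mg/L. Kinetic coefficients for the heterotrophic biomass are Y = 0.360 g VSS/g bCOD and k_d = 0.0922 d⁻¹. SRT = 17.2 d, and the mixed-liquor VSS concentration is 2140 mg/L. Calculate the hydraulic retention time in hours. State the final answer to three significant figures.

τ ≈ 27.9 h

From the SRT design equation V = Y Q (S₀−S) θ_c / [X (1 + k_d θ_c)] = 0.360 × 731 × (1050 − 10.5) × 17.2 / [2140 × (1 + 0.0922 × 17.2)] = 4.71×10^6 / 5534 = 850.3 m³.
Hydraulic retention time τ = V/Q = 850.3 / 731 = 1.163 d = 27.92 h.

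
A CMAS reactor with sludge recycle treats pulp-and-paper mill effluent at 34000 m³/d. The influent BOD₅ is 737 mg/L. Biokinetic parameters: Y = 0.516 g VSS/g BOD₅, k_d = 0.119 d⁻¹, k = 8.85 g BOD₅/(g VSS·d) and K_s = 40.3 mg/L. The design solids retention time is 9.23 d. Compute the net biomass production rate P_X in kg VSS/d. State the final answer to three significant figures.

For a completely mixed reactor with recycle the Lawrence–McCarty relation gives S = K_s·(1 + k_d·θ_c) / [θ_c·(Y·k − k_d) − 1] = 40.3 × (1 + 0.119 × 9.23) / [9.23 × (0.516 × 8.85 − 0.119) − 1] = 84.56 / 40.05 = 2.111 mg/L.
Observed yield with endogenous decay: Y_obs = Y / (1 + k_d·θ_c) = 0.516 / (1 + 0.119 × 9.23) = 0.516 / 2.098 = 0.2459 g VSS/g BOD₅.
ΔS = 737 − 2.11 = 734.9 mg/L, so the substrate removal rate is 34000 × 734.9/1000 = 24986 kg BOD₅/d.
Net biomass production P_X = Y_obs × Q·(S₀ − S) = 0.2459 × 24986 = 6144 kg VSS/d.

P_X ≈ 6140 kg VSS/d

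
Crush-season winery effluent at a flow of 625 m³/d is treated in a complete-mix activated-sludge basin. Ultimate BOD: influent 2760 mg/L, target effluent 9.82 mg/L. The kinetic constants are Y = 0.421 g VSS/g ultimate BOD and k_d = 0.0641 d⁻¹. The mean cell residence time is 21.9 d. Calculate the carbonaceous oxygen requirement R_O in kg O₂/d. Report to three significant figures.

R_O ≈ 1290 kg O₂/d

Correct the yield for decay: Y_obs = Y/(1 + k_d θ_c) = 0.421 / (1 + 0.0641 × 21.9) = 0.421 / 2.404 = 0.1751.
ΔS = 2760 − 9.82 = 2750 mg/L, so the substrate removal rate is 625 × 2750/1000 = 1719 kg ultimate BOD/d.
Net sludge production P_X = 0.1751 × 1719 = 301.0 kg VSS/d.
R_O = Q·(S₀ − S) − 1.42·P_X = 1719 − 1.42 × 301.0 = 1291 kg O₂/d.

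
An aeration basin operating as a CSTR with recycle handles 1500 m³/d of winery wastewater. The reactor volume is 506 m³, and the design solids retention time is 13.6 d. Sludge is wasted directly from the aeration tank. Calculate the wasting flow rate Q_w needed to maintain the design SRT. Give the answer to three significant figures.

For wasting at MLVSS concentration, Q_w = V/θ_c = 506.0/13.6 = 37.21 m³/d.

Q_w ≈ 37.2 m³/d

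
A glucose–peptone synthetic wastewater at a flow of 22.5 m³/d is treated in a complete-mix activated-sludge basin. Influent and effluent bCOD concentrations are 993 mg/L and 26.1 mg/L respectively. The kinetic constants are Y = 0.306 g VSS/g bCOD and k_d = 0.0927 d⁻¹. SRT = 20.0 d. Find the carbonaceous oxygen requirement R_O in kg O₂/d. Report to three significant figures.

R_O ≈ 18.4 kg O₂/d

Y_obs = Y / (1 + k_d θ_c) = 0.306 / (1 + 0.0927 × 20.0) = 0.306 / 2.854 = 0.1072.
Mass of bCOD removed per day: Q(S₀ − S) = 22.5 × 966.9 g/m³ = 21.76 kg/d.
P_X = Y_obs·Q·(S₀ − S) = 0.1072 × 21.76 = 2.333 kg VSS/d.
Carbonaceous O₂ demand = substrate oxidised − cell-mass equivalent = 21.76 − 1.42 × 2.333 = 18.44 kg O₂/d.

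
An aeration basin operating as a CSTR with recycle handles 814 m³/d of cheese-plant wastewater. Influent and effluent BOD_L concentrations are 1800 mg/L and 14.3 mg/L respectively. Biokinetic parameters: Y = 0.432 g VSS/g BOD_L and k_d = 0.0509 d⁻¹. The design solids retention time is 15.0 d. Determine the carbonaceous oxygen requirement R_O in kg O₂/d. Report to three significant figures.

R_O ≈ 948 kg O₂/d

The observed yield is Y_obs = Y/(1 + k_d·θ_c) = 0.432 / (1 + 0.0509 × 15.0) = 0.432 / 1.764 = 0.2450 g VSS per g BOD_L removed.
Q·(S₀ − S) = 814 × (1800 − 14.3) × 10⁻³ = 1454 kg/d removed.
Net sludge production P_X = 0.2450 × 1454 = 356.1 kg VSS/d.
R_O = Q·(S₀ − S) − 1.42·P_X = 1454 − 1.42 × 356.1 = 947.9 kg O₂/d.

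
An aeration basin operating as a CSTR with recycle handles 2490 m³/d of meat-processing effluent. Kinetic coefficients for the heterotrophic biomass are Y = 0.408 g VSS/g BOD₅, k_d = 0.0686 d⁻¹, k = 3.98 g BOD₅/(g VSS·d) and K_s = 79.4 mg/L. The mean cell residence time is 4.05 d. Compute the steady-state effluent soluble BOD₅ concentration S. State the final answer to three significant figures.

S ≈ 19.1 mg/L

For a completely mixed reactor with recycle the Lawrence–McCarty relation gives S = K_s·(1 + k_d·θ_c) / [θ_c·(Y·k − k_d) − 1] = 79.4 × (1 + 0.0686 × 4.05) / [4.05 × (0.408 × 3.98 − 0.0686) − 1] = 101.5 / 5.299 = 19.15 mg/L.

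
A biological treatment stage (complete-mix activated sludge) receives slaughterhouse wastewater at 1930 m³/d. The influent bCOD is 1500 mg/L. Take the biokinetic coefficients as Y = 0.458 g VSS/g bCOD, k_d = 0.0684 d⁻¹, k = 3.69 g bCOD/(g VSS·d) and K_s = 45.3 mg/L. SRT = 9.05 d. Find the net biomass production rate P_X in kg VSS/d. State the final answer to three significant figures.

P_X ≈ 816 kg VSS/d

From the Monod/SRT balance for a CMAS, S = K_s·(1+k_d θ_c)/[θ_c·(Y k − k_d) − 1] = 45.3 × (1 + 0.0684 × 9.05) / [9.05 × (0.458 × 3.69 − 0.0684) − 1] = 73.34 / 13.68 = 5.363 mg/L.
The observed yield is Y_obs = Y/(1 + k_d·θ_c) = 0.458 / (1 + 0.0684 × 9.05) = 0.458 / 1.619 = 0.2829 g VSS per g bCOD removed.
ΔS = 1500 − 5.36 = 1495 mg/L, so the substrate removal rate is 1930 × 1495/1000 = 2885 kg bCOD/d.
Biomass produced: P_X = Y_obs·Q·ΔS = 0.2829 × 2885 ≈ 816.0 kg VSS/d.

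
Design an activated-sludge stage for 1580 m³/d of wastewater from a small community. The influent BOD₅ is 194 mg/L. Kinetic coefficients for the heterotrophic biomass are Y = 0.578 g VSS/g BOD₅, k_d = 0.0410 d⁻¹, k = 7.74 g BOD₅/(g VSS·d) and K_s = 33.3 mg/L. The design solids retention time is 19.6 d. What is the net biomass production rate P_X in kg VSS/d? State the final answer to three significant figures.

P_X ≈ 97.9 kg VSS/d

Effluent substrate depends only on kinetics and SRT: S = K_s(1 + k_d θ_c) / [θ_c(Yk − k_d) − 1] = 33.3 × (1 + 0.0410 × 19.6) / [19.6 × (0.578 × 7.74 − 0.0410) − 1] = 60.06 / 85.88 = 0.6993 mg/L.
Correct the yield for decay: Y_obs = Y/(1 + k_d θ_c) = 0.578 / (1 + 0.0410 × 19.6) = 0.578 / 1.804 = 0.3205.
ΔS = 194 − 0.699 = 193.3 mg/L, so the substrate removal rate is 1580 × 193.3/1000 = 305.4 kg BOD₅/d.
So the net sludge growth is P_X = 0.3205 × 305.4 = 97.88 kg VSS/d.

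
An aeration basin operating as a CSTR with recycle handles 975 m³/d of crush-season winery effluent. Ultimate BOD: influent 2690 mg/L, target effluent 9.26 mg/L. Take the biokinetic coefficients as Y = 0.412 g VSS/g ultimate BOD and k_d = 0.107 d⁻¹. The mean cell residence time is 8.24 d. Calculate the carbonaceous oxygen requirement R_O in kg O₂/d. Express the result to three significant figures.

Observed yield with endogenous decay: Y_obs = Y / (1 + k_d·θ_c) = 0.412 / (1 + 0.107 × 8.24) = 0.412 / 1.882 = 0.2190 g VSS/g ultimate BOD.
Q·(S₀ − S) = 975 × (2690 − 9.26) × 10⁻³ = 2614 kg/d removed.
P_X = Y_obs·Q·(S₀ − S) = 0.2190 × 2614 = 572.3 kg VSS/d.
R_O = Q·ΔS − 1.42 P_X = 2614 − 812.6 = 1801 kg O₂/d.

R_O ≈ 1800 kg O₂/d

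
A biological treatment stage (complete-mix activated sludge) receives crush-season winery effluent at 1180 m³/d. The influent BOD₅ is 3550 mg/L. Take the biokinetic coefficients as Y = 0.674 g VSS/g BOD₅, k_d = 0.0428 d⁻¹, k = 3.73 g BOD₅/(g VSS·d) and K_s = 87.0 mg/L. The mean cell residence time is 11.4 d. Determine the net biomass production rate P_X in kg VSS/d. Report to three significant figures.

P_X ≈ 1890 kg VSS/d

For a completely mixed reactor with recycle the Lawrence–McCarty relation gives S = K_s·(1 + k_d·θ_c) / [θ_c·(Y·k − k_d) − 1] = 87.0 × (1 + 0.0428 × 11.4) / [11.4 × (0.674 × 3.73 − 0.0428) − 1] = 129.4 / 27.17 = 4.764 mg/L.
The observed yield is Y_obs = Y/(1 + k_d·θ_c) = 0.674 / (1 + 0.0428 × 11.4) = 0.674 / 1.488 = 0.4530 g VSS per g BOD₅ removed.
Mass of BOD₅ removed per day: Q(S₀ − S) = 1180 × 3545 g/m³ = 4183 kg/d.
Net biomass production P_X = Y_obs × Q·(S₀ − S) = 0.4530 × 4183 = 1895 kg VSS/d.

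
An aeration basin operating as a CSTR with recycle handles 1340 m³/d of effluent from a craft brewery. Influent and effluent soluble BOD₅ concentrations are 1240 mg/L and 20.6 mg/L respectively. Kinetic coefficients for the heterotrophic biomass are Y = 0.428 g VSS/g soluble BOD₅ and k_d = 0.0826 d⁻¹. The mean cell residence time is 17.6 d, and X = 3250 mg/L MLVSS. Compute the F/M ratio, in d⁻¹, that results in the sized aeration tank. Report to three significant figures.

F/M ≈ 0.331 d⁻¹

Steady-state biomass mass balance: V·X·(1 + k_d·θ_c) = Y·Q·(S₀ − S)·θ_c, so V = 0.428 × 1340 × (1240 − 20.6) × 17.6 / [3250 × (1 + 0.0826 × 17.6)] = 1.23×10^7 / 7975 = 1543 m³.
Food-to-microorganism ratio F/M = Q S₀ / (V X) = 1340 × 1240 / (1543 × 3250) = 0.3312 d⁻¹.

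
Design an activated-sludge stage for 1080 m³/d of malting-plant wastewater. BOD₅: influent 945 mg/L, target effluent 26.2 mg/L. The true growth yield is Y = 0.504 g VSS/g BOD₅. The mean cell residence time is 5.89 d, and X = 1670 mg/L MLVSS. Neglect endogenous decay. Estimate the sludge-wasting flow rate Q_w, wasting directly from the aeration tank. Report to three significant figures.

V·X = Y·Q·ΔS·θ_c gives V = 0.504 × 1080 × (945 − 26.2) × 5.89 / 1670 = 1764 m³.
For wasting at MLVSS concentration, Q_w = V/θ_c = 1764/5.89 = 299.5 m³/d.

Q_w ≈ 299 m³/d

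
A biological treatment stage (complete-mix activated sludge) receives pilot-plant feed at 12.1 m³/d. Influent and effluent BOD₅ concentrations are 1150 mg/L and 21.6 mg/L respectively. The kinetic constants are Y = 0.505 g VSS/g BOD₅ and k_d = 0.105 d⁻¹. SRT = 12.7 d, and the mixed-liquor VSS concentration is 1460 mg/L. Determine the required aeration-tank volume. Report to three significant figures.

Steady-state biomass mass balance: V·X·(1 + k_d·θ_c) = Y·Q·(S₀ − S)·θ_c, so V = 0.505 × 12.1 × (1150 − 21.6) × 12.7 / [1460 × (1 + 0.105 × 12.7)] = 8.76×10^4 / 3407 = 25.70 m³.

V ≈ 25.7 m³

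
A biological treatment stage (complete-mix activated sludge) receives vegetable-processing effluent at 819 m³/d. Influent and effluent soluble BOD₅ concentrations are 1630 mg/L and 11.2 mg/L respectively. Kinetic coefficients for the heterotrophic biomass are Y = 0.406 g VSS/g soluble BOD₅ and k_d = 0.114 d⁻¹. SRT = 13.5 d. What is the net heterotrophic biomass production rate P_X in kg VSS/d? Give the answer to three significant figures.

P_X ≈ 212 kg VSS/d

Y_obs = Y / (1 + k_d θ_c) = 0.406 / (1 + 0.114 × 13.5) = 0.406 / 2.539 = 0.1599.
Mass of soluble BOD₅ removed per day: Q(S₀ − S) = 819 × 1619 g/m³ = 1326 kg/d.
Net biomass production P_X = Y_obs × Q·(S₀ − S) = 0.1599 × 1326 = 212.0 kg VSS/d.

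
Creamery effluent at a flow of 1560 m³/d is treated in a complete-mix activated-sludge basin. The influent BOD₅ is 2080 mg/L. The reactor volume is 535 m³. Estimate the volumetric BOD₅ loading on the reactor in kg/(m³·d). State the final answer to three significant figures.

Applied BOD₅ load per unit volume = Q·S₀/V = (1560 × 2080/1000)/535.0 = 6.065 kg BOD₅·m⁻³·d⁻¹.

L_v ≈ 6.07 kg BOD₅/(m³·d)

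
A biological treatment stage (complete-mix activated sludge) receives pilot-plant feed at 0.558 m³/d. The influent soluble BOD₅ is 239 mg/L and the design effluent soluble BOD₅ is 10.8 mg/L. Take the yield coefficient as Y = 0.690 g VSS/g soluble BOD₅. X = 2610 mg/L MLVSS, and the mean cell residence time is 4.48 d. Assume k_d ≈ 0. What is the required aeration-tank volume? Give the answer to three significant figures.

V ≈ 0.151 m³

Biomass mass balance (decay neglected): V·X = Y·Q·(S₀ − S)·θ_c, so V = 0.690 × 0.558 × (239 − 10.8) × 4.48 / 2610 = 0.1508 m³.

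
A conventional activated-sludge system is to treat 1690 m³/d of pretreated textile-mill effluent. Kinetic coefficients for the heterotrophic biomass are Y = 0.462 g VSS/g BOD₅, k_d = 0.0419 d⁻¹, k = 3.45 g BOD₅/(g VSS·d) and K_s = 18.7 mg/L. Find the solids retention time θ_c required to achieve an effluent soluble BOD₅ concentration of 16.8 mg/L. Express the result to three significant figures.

θ_c ≈ 1.40 d

From 1/θ_c = Y·k·S/(K_s + S) − k_d: Y·k·S/(K_s+S) = 0.462 × 3.45 × 16.8 / (18.7 + 16.8) = 0.7543 d⁻¹.
Then 1/θ_c = μ − k_d = 0.7543 − 0.0419 = 0.7124 d⁻¹, giving θ_c = 1.404 d.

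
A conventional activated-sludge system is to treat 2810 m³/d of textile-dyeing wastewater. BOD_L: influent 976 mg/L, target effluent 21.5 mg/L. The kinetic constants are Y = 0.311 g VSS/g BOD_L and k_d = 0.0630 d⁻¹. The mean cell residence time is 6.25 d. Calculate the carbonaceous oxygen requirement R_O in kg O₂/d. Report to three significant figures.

R_O ≈ 1830 kg O₂/d

Correct the yield for decay: Y_obs = Y/(1 + k_d θ_c) = 0.311 / (1 + 0.0630 × 6.25) = 0.311 / 1.394 = 0.2231.
Q·(S₀ − S) = 2810 × (976 − 21.5) × 10⁻³ = 2682 kg/d removed.
Biomass synthesised: P_X = Y_obs × 2682 = 598.5 kg VSS/d.
R_O = Q·ΔS − 1.42 P_X = 2682 − 849.9 = 1832 kg O₂/d.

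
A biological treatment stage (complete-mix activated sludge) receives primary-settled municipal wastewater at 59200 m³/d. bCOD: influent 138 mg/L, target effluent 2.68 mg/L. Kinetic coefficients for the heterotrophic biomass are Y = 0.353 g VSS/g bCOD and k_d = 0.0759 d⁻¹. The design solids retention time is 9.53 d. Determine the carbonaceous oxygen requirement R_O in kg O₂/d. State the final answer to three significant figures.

R_O ≈ 5680 kg O₂/d

Correct the yield for decay: Y_obs = Y/(1 + k_d θ_c) = 0.353 / (1 + 0.0759 × 9.53) = 0.353 / 1.723 = 0.2048.
Mass of bCOD removed per day: Q(S₀ − S) = 59200 × 135.3 g/m³ = 8011 kg/d.
P_X = Y_obs·Q·(S₀ − S) = 0.2048 × 8011 = 1641 kg VSS/d.
Carbonaceous O₂ demand = substrate oxidised − cell-mass equivalent = 8011 − 1.42 × 1641 = 5681 kg O₂/d.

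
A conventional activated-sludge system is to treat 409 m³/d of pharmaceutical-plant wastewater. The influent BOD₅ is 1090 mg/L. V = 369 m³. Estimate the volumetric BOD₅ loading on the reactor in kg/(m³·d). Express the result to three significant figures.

L_v ≈ 1.21 kg BOD₅/(m³·d)

Volumetric loading L_v = Q·S₀ / V = 409 × 1090 g/m³ / 369.0 m³ = 1208 g/(m³·d) = 1.208 kg BOD₅/(m³·d).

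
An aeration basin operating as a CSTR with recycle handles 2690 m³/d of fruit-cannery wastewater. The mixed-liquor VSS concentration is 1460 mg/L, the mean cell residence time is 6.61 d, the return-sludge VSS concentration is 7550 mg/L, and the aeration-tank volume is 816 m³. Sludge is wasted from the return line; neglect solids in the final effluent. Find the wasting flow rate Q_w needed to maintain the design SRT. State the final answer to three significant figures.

Q_w = (V·X)/(θ_c X_r) = 816.0 × 1460 / (6.61 × 7550) = 23.87 m³/d.

Q_w ≈ 23.9 m³/d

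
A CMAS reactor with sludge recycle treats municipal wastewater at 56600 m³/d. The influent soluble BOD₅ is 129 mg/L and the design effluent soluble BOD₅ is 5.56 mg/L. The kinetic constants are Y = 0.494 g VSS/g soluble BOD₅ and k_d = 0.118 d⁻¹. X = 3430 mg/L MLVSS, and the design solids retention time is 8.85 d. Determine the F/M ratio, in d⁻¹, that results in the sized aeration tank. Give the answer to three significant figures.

F/M ≈ 0.489 d⁻¹

Rearranging the biomass balance for a CMAS with decay, V = Y·Q·ΔS·θ_c / [X·(1+k_d θ_c)] = 0.494 × 56600 × (129 − 5.56) × 8.85 / [3430 × (1 + 0.118 × 8.85)] = 3.05×10^7 / 7012 = 4356 m³.
Food-to-microorganism ratio F/M = Q S₀ / (V X) = 56600 × 129 / (4356 × 3430) = 0.4887 d⁻¹.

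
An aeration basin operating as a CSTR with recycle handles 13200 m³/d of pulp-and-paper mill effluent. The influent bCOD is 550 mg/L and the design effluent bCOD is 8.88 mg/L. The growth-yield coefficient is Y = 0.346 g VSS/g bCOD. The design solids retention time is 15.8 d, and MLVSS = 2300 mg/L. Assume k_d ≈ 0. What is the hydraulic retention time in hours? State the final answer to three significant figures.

τ ≈ 30.9 h

V·X = Y·Q·ΔS·θ_c gives V = 0.346 × 13200 × (550 − 8.88) × 15.8 / 2300 = 16977 m³.
τ = V/Q = 16977/13200 = 1.286 d, or 30.87 h.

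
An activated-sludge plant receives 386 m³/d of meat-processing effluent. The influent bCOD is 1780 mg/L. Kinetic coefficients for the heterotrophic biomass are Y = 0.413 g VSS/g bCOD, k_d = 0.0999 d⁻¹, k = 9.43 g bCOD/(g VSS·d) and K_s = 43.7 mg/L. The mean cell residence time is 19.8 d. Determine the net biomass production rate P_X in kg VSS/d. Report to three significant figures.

P_X ≈ 95.2 kg VSS/d

From the Monod/SRT balance for a CMAS, S = K_s·(1+k_d θ_c)/[θ_c·(Y k − k_d) − 1] = 43.7 × (1 + 0.0999 × 19.8) / [19.8 × (0.413 × 9.43 − 0.0999) − 1] = 130.1 / 74.13 = 1.755 mg/L.
Correct the yield for decay: Y_obs = Y/(1 + k_d θ_c) = 0.413 / (1 + 0.0999 × 19.8) = 0.413 / 2.978 = 0.1387.
ΔS = 1780 − 1.76 = 1778 mg/L, so the substrate removal rate is 386 × 1778/1000 = 686.4 kg bCOD/d.
P_X = Y_obs · Q(S₀ − S) = 0.1387 × 686.4 = 95.19 kg VSS/d.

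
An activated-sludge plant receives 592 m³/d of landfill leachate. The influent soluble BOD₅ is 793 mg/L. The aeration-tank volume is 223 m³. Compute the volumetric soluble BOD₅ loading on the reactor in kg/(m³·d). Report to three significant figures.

Applied soluble BOD₅ load per unit volume = Q·S₀/V = (592 × 793/1000)/223.0 = 2.105 kg soluble BOD₅·m⁻³·d⁻¹.

L_v ≈ 2.11 kg soluble BOD₅/(m³·d)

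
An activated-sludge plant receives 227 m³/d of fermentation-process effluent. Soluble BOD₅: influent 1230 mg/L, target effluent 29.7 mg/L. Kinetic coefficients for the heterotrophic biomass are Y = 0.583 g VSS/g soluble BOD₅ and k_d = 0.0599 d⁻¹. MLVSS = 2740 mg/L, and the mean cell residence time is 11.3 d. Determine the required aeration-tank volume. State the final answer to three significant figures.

V ≈ 391 m³

Rearranging the biomass balance for a CMAS with decay, V = Y·Q·ΔS·θ_c / [X·(1+k_d θ_c)] = 0.583 × 227 × (1230 − 29.7) × 11.3 / [2740 × (1 + 0.0599 × 11.3)] = 1.79×10^6 / 4595 = 390.7 m³.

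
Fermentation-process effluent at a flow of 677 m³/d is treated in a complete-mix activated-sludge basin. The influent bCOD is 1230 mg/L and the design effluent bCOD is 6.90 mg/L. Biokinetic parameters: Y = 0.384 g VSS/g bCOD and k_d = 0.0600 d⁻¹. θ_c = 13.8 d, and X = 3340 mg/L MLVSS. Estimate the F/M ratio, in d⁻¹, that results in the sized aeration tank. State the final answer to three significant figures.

Rearranging the biomass balance for a CMAS with decay, V = Y·Q·ΔS·θ_c / [X·(1+k_d θ_c)] = 0.384 × 677 × (1230 − 6.90) × 13.8 / [3340 × (1 + 0.0600 × 13.8)] = 4.39×10^6 / 6106 = 718.7 m³.
F/M = applied load / biomass = Q·S₀/(V·X) = 677 × 1230 / (718.7 × 3340) = 0.3469 d⁻¹.

F/M ≈ 0.347 d⁻¹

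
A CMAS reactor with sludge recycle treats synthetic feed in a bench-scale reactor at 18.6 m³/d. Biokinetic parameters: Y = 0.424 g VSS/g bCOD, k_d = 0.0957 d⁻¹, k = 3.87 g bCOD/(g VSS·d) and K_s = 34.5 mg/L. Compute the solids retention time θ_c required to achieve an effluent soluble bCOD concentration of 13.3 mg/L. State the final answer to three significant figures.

Specific growth rate at S = 13.3 mg/L: μ = YkS/(K_s+S) = 0.424·3.87·13.3/(34.5+13.3) = 0.4566 d⁻¹.
Then 1/θ_c = μ − k_d = 0.4566 − 0.0957 = 0.3609 d⁻¹, giving θ_c = 2.771 d.

θ_c ≈ 2.77 d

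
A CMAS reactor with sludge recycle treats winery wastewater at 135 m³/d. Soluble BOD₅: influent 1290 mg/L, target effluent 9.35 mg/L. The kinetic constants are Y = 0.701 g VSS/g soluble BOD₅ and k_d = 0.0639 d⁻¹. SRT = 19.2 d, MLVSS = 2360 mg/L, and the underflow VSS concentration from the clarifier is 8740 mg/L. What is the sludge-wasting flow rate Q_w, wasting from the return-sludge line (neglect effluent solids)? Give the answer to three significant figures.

Q_w ≈ 6.23 m³/d

Steady-state biomass mass balance: V·X·(1 + k_d·θ_c) = Y·Q·(S₀ − S)·θ_c, so V = 0.701 × 135 × (1290 − 9.35) × 19.2 / [2360 × (1 + 0.0639 × 19.2)] = 2.33×10^6 / 5255 = 442.8 m³.
θ_c = V·X/(Q_w·X_r) when wasting from the recycle, so Q_w = V·X/(θ_c·X_r) = 442.8 × 2360 / (19.2 × 8740) = 6.227 m³/d.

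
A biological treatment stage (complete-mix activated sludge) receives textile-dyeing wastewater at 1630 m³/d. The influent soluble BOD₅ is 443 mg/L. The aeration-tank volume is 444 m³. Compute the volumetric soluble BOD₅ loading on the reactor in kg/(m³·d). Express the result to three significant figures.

L_v = Q S₀ / V = 1630 × 443 × 10⁻³ / 444.0 = 1.626 kg/(m³·d).

L_v ≈ 1.63 kg soluble BOD₅/(m³·d)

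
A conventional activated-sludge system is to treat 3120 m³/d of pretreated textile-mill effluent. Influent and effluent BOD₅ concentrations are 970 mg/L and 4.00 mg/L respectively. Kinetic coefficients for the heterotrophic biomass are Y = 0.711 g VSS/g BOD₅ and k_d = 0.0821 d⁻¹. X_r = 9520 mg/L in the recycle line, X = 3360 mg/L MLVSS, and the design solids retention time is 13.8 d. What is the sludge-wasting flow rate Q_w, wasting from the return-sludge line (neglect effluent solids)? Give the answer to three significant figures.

Steady-state biomass mass balance: V·X·(1 + k_d·θ_c) = Y·Q·(S₀ − S)·θ_c, so V = 0.711 × 3120 × (970 − 4.00) × 13.8 / [3360 × (1 + 0.0821 × 13.8)] = 2.96×10^7 / 7167 = 4126 m³.
Wasting from the return line (neglecting effluent solids): Q_w = V·X / (θ_c·X_r) = 4126 × 3360 / (13.8 × 9520) = 105.5 m³/d.

Q_w ≈ 106 m³/d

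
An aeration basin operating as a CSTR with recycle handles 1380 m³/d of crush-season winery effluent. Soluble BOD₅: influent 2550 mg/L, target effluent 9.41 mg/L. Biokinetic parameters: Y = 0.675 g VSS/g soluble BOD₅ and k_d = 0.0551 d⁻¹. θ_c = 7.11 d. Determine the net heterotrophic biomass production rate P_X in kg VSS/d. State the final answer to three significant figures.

Y_obs = Y / (1 + k_d θ_c) = 0.675 / (1 + 0.0551 × 7.11) = 0.675 / 1.392 = 0.4850.
Mass of soluble BOD₅ removed per day: Q(S₀ − S) = 1380 × 2541 g/m³ = 3506 kg/d.
So the net sludge growth is P_X = 0.4850 × 3506 = 1700 kg VSS/d.

P_X ≈ 1700 kg VSS/d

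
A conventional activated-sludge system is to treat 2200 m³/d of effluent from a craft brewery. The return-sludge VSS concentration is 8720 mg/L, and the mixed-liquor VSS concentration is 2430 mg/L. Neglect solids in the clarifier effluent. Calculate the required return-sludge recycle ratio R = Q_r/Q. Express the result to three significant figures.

R ≈ 0.386

Mass balance around the secondary clarifier (neglecting effluent solids): R = X / (X_r − X) = 2430 / (8720 − 2430) = 0.3863.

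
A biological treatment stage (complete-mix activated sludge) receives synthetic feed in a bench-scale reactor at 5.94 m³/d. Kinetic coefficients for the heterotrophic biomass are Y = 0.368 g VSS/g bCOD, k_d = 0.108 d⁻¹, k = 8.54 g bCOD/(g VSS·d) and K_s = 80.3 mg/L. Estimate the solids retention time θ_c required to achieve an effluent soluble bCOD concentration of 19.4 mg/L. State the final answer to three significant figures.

θ_c ≈ 1.99 d

Specific growth rate at S = 19.4 mg/L: μ = YkS/(K_s+S) = 0.368·8.54·19.4/(80.3+19.4) = 0.6115 d⁻¹.
1/θ_c = 0.6115 − 0.108 = 0.5035 d⁻¹, so θ_c = 1.986 d.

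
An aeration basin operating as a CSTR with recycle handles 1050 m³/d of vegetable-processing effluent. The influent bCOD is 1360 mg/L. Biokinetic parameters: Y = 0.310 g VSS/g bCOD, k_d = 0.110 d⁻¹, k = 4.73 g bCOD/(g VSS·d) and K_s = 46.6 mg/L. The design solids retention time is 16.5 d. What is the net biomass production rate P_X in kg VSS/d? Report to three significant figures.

P_X ≈ 157 kg VSS/d

For a completely mixed reactor with recycle the Lawrence–McCarty relation gives S = K_s·(1 + k_d·θ_c) / [θ_c·(Y·k − k_d) − 1] = 46.6 × (1 + 0.110 × 16.5) / [16.5 × (0.310 × 4.73 − 0.110) − 1] = 131.2 / 21.38 = 6.136 mg/L.
The observed yield is Y_obs = Y/(1 + k_d·θ_c) = 0.310 / (1 + 0.110 × 16.5) = 0.310 / 2.815 = 0.1101 g VSS per g bCOD removed.
Substrate removed = Q·(S₀ − S) = 1050 m³/d × (1360 − 6.14) g/m³ = 1.42×10^6 g/d = 1422 kg/d.
P_X = Y_obs · Q(S₀ − S) = 0.1101 × 1422 = 156.5 kg VSS/d.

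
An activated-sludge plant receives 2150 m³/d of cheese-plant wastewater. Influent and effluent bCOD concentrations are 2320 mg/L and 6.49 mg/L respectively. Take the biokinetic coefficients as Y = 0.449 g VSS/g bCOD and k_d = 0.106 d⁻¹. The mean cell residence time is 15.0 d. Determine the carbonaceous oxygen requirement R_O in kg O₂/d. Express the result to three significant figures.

Correct the yield for decay: Y_obs = Y/(1 + k_d θ_c) = 0.449 / (1 + 0.106 × 15.0) = 0.449 / 2.590 = 0.1734.
Q·(S₀ − S) = 2150 × (2320 − 6.49) × 10⁻³ = 4974 kg/d removed.
Net sludge production P_X = 0.1734 × 4974 = 862.3 kg VSS/d.
R_O = Q·ΔS − 1.42 P_X = 4974 − 1224 = 3750 kg O₂/d.

R_O ≈ 3750 kg O₂/d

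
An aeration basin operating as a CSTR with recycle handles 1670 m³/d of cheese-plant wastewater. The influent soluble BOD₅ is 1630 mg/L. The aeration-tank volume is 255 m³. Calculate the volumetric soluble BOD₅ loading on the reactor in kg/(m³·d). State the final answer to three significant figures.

Applied soluble BOD₅ load per unit volume = Q·S₀/V = (1670 × 1630/1000)/255.0 = 10.67 kg soluble BOD₅·m⁻³·d⁻¹.

L_v ≈ 10.7 kg soluble BOD₅/(m³·d)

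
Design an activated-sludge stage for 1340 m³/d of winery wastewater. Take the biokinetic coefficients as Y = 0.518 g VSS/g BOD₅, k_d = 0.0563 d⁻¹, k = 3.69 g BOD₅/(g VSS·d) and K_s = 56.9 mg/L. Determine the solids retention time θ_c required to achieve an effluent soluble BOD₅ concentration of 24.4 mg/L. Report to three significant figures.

θ_c ≈ 1.93 d

From 1/θ_c = Y·k·S/(K_s + S) − k_d: Y·k·S/(K_s+S) = 0.518 × 3.69 × 24.4 / (56.9 + 24.4) = 0.5737 d⁻¹.
1/θ_c = 0.5737 − 0.0563 = 0.5174 d⁻¹, so θ_c = 1.933 d.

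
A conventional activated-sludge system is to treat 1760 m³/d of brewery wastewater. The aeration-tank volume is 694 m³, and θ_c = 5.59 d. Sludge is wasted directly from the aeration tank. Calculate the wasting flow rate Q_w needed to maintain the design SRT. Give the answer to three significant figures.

For wasting at MLVSS concentration, Q_w = V/θ_c = 694.0/5.59 = 124.2 m³/d.

Q_w ≈ 124 m³/d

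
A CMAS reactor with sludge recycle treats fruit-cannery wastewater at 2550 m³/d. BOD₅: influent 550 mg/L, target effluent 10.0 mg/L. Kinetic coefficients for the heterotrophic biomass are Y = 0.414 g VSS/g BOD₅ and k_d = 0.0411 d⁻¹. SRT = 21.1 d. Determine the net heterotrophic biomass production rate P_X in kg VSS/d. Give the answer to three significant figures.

Observed yield with endogenous decay: Y_obs = Y / (1 + k_d·θ_c) = 0.414 / (1 + 0.0411 × 21.1) = 0.414 / 1.867 = 0.2217 g VSS/g BOD₅.
ΔS = 550 − 10.0 = 540.0 mg/L, so the substrate removal rate is 2550 × 540.0/1000 = 1377 kg BOD₅/d.
Biomass produced: P_X = Y_obs·Q·ΔS = 0.2217 × 1377 ≈ 305.3 kg VSS/d.

P_X ≈ 305 kg VSS/d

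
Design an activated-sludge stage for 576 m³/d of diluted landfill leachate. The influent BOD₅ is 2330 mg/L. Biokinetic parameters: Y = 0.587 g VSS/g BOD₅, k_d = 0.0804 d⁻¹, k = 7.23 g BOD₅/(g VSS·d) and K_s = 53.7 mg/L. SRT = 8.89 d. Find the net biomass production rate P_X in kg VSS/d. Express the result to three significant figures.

Effluent substrate depends only on kinetics and SRT: S = K_s(1 + k_d θ_c) / [θ_c(Yk − k_d) − 1] = 53.7 × (1 + 0.0804 × 8.89) / [8.89 × (0.587 × 7.23 − 0.0804) − 1] = 92.08 / 36.01 = 2.557 mg/L.
Observed yield with endogenous decay: Y_obs = Y / (1 + k_d·θ_c) = 0.587 / (1 + 0.0804 × 8.89) = 0.587 / 1.715 = 0.3423 g VSS/g BOD₅.
Q·(S₀ − S) = 576 × (2330 − 2.56) × 10⁻³ = 1341 kg/d removed.
So the net sludge growth is P_X = 0.3423 × 1341 = 458.9 kg VSS/d.

P_X ≈ 459 kg VSS/d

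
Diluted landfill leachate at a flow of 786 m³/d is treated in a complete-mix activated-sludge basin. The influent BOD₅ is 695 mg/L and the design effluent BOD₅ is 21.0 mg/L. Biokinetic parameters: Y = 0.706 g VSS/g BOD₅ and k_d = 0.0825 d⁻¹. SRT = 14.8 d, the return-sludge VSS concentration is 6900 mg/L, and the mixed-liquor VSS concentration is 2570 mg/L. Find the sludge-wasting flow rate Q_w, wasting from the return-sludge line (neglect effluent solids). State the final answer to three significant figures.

Rearranging the biomass balance for a CMAS with decay, V = Y·Q·ΔS·θ_c / [X·(1+k_d θ_c)] = 0.706 × 786 × (695 − 21.0) × 14.8 / [2570 × (1 + 0.0825 × 14.8)] = 5.54×10^6 / 5708 = 969.8 m³.
Wasting from the return line (neglecting effluent solids): Q_w = V·X / (θ_c·X_r) = 969.8 × 2570 / (14.8 × 6900) = 24.41 m³/d.

Q_w ≈ 24.4 m³/d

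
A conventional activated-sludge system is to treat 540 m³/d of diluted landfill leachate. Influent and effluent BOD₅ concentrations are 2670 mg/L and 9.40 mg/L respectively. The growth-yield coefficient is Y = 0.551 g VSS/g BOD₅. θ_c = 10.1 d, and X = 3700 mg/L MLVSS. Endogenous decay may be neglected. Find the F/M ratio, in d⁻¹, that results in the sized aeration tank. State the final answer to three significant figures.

With k_d = 0 the design equation reduces to V = Y Q (S₀−S) θ_c / X = 0.551 × 540 × (2670 − 9.40) × 10.1 / 3700 = 2161 m³.
Food-to-microorganism ratio F/M = Q S₀ / (V X) = 540 × 2670 / (2161 × 3700) = 0.1803 d⁻¹.

F/M ≈ 0.180 d⁻¹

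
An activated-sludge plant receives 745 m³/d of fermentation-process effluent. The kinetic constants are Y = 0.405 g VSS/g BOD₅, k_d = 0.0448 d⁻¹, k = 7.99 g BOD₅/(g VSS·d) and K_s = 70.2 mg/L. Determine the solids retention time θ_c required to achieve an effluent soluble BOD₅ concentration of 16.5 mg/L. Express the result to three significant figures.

From 1/θ_c = Y·k·S/(K_s + S) − k_d: Y·k·S/(K_s+S) = 0.405 × 7.99 × 16.5 / (70.2 + 16.5) = 0.6158 d⁻¹.
Then 1/θ_c = μ − k_d = 0.6158 − 0.0448 = 0.5710 d⁻¹, giving θ_c = 1.751 d.

θ_c ≈ 1.75 d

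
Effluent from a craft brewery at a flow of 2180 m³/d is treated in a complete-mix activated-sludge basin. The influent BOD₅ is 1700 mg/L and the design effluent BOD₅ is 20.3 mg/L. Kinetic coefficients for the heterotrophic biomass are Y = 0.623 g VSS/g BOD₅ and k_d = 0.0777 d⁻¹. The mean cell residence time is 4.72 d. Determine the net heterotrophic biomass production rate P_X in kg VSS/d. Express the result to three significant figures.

Observed yield with endogenous decay: Y_obs = Y / (1 + k_d·θ_c) = 0.623 / (1 + 0.0777 × 4.72) = 0.623 / 1.367 = 0.4558 g VSS/g BOD₅.
Q·(S₀ − S) = 2180 × (1700 − 20.3) × 10⁻³ = 3662 kg/d removed.
P_X = Y_obs · Q(S₀ − S) = 0.4558 × 3662 = 1669 kg VSS/d.

P_X ≈ 1670 kg VSS/d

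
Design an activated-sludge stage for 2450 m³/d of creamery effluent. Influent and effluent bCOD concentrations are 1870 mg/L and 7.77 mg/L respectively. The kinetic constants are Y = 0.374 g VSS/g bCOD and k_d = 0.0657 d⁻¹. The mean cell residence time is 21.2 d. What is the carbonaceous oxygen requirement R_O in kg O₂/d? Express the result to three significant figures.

R_O ≈ 3550 kg O₂/d

The observed yield is Y_obs = Y/(1 + k_d·θ_c) = 0.374 / (1 + 0.0657 × 21.2) = 0.374 / 2.393 = 0.1563 g VSS per g bCOD removed.
ΔS = 1870 − 7.77 = 1862 mg/L, so the substrate removal rate is 2450 × 1862/1000 = 4562 kg bCOD/d.
P_X = Y_obs·Q·(S₀ − S) = 0.1563 × 4562 = 713.1 kg VSS/d.
R_O = Q·ΔS − 1.42 P_X = 4562 − 1013 = 3550 kg O₂/d.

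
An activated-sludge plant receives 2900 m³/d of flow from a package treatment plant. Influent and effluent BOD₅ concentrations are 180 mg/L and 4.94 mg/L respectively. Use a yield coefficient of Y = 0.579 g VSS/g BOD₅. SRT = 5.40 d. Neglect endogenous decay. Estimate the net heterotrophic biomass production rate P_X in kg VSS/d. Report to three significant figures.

With endogenous decay neglected, the observed yield equals the true yield: Y_obs = Y = 0.579 g VSS/g BOD₅.
Q·(S₀ − S) = 2900 × (180 − 4.94) × 10⁻³ = 507.7 kg/d removed.
P_X = Y_obs · Q(S₀ − S) = 0.5790 × 507.7 = 293.9 kg VSS/d.

P_X ≈ 294 kg VSS/d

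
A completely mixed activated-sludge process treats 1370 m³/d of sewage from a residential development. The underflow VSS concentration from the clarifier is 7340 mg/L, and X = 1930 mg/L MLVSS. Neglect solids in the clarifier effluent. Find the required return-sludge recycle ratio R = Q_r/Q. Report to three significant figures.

Mass balance around the secondary clarifier (neglecting effluent solids): R = X / (X_r − X) = 1930 / (7340 − 1930) = 0.3567.

R ≈ 0.357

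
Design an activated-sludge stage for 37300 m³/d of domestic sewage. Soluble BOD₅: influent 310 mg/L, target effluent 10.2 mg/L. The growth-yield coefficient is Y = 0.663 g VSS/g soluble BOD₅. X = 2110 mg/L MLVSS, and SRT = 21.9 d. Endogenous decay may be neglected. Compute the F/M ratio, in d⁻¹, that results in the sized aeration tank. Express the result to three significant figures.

F/M ≈ 0.0712 d⁻¹

Biomass mass balance (decay neglected): V·X = Y·Q·(S₀ − S)·θ_c, so V = 0.663 × 37300 × (310 − 10.2) × 21.9 / 2110 = 76951 m³.
F/M = applied load / biomass = Q·S₀/(V·X) = 37300 × 310 / (76951 × 2110) = 0.07122 d⁻¹.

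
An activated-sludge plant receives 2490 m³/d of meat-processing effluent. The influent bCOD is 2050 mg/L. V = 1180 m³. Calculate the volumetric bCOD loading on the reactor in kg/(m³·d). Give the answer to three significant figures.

L_v = Q S₀ / V = 2490 × 2050 × 10⁻³ / 1180 = 4.326 kg/(m³·d).

L_v ≈ 4.33 kg bCOD/(m³·d)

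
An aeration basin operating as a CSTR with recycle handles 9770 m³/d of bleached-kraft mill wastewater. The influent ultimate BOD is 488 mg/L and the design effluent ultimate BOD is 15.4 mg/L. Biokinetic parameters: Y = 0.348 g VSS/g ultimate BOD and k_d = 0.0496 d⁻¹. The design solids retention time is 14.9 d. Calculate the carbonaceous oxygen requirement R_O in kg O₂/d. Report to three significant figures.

The observed yield is Y_obs = Y/(1 + k_d·θ_c) = 0.348 / (1 + 0.0496 × 14.9) = 0.348 / 1.739 = 0.2001 g VSS per g ultimate BOD removed.
Substrate removed = Q·(S₀ − S) = 9770 m³/d × (488 − 15.4) g/m³ = 4.62×10^6 g/d = 4617 kg/d.
Net sludge production P_X = 0.2001 × 4617 = 924.0 kg VSS/d.
Carbonaceous O₂ demand = substrate oxidised − cell-mass equivalent = 4617 − 1.42 × 924.0 = 3305 kg O₂/d.

R_O ≈ 3310 kg O₂/d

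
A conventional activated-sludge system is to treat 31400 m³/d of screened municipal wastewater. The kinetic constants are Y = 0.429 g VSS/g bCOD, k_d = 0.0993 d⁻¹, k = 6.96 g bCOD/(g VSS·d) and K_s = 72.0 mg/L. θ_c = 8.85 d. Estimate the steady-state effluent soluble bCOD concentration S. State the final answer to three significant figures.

From the Monod/SRT balance for a CMAS, S = K_s·(1+k_d θ_c)/[θ_c·(Y k − k_d) − 1] = 72.0 × (1 + 0.0993 × 8.85) / [8.85 × (0.429 × 6.96 − 0.0993) − 1] = 135.3 / 24.55 = 5.511 mg/L.

S ≈ 5.51 mg/L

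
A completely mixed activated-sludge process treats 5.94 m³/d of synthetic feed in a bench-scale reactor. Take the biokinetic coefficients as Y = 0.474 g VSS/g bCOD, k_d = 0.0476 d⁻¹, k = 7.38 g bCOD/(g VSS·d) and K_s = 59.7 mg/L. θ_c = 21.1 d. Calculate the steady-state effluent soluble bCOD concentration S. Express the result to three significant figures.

Effluent substrate depends only on kinetics and SRT: S = K_s(1 + k_d θ_c) / [θ_c(Yk − k_d) − 1] = 59.7 × (1 + 0.0476 × 21.1) / [21.1 × (0.474 × 7.38 − 0.0476) − 1] = 119.7 / 71.81 = 1.666 mg/L.

S ≈ 1.67 mg/L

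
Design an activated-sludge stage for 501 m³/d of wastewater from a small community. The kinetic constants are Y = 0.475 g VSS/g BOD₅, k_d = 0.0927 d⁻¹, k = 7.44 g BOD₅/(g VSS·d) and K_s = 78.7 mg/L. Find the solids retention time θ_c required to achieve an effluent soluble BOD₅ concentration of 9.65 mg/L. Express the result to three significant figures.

θ_c ≈ 3.41 d

Specific growth rate at S = 9.65 mg/L: μ = YkS/(K_s+S) = 0.475·7.44·9.65/(78.7+9.65) = 0.3860 d⁻¹.
Then 1/θ_c = μ − k_d = 0.3860 − 0.0927 = 0.2933 d⁻¹, giving θ_c = 3.409 d.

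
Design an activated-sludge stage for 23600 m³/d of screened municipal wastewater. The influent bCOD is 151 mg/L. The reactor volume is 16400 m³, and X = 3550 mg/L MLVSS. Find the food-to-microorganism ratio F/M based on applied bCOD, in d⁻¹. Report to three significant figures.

Food-to-microorganism ratio F/M = Q S₀ / (V X) = 23600 × 151 / (16400 × 3550) = 0.06121 d⁻¹.

F/M ≈ 0.0612 d⁻¹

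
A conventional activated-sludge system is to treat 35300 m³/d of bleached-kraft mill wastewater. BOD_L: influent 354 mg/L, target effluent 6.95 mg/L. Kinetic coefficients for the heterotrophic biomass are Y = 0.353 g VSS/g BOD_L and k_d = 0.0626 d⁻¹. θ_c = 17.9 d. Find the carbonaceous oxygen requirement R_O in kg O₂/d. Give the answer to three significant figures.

R_O ≈ 9350 kg O₂/d

The observed yield is Y_obs = Y/(1 + k_d·θ_c) = 0.353 / (1 + 0.0626 × 17.9) = 0.353 / 2.121 = 0.1665 g VSS per g BOD_L removed.
Q·(S₀ − S) = 35300 × (354 − 6.95) × 10⁻³ = 12251 kg/d removed.
Biomass synthesised: P_X = Y_obs × 12251 = 2039 kg VSS/d.
R_O = Q·(S₀ − S) − 1.42·P_X = 12251 − 1.42 × 2039 = 9355 kg O₂/d.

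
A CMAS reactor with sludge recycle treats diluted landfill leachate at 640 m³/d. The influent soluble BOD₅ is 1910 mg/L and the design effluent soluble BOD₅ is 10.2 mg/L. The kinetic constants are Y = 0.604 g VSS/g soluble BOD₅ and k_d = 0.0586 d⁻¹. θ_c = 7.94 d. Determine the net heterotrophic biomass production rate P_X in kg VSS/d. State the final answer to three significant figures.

P_X ≈ 501 kg VSS/d

Y_obs = Y / (1 + k_d θ_c) = 0.604 / (1 + 0.0586 × 7.94) = 0.604 / 1.465 = 0.4122.
Mass of soluble BOD₅ removed per day: Q(S₀ − S) = 640 × 1900 g/m³ = 1216 kg/d.
P_X = Y_obs · Q(S₀ − S) = 0.4122 × 1216 = 501.2 kg VSS/d.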